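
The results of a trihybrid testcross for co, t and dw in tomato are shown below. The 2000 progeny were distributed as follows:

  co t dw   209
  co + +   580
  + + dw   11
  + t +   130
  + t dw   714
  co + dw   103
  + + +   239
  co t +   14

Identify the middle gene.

t

The two most frequent reciprocal classes, co + + and + t dw, are the parental types, so the F1 was co + + / + t dw.
The two rarest classes, co t + and + + dw, are the double crossovers. Comparing them with the parentals, only the t allele has switched, so t is the middle locus and the order is co – t – dw.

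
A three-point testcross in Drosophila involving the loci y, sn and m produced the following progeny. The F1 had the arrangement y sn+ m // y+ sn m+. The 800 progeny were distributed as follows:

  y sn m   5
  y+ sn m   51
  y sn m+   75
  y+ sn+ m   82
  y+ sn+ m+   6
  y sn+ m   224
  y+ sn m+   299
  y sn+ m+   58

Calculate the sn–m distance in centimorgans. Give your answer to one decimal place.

The two rarest classes, y sn m and y+ sn+ m+, are the double crossovers. Comparing them with the parentals, only the sn allele has switched, so sn is the middle locus and the order is m – sn – y.
Crossovers in the m–sn interval produce the single-crossover classes y sn+ m+ and y+ sn m (58 + 51 = 109) plus the double crossovers (11).
RF(m–sn) = (109 + 11) / 800 = 120/800 = 0.1500 → 15.0 centimorgans.

15.0 centimorgans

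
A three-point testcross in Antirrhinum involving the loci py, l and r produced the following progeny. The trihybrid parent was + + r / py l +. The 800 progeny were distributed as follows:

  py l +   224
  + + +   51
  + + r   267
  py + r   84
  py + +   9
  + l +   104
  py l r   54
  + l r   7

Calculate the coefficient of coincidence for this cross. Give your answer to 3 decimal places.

0.519

The two rarest classes, + l r and py + +, are the double crossovers. Comparing them with the parentals, only the l allele has switched, so l is the middle locus and the order is r – l – py.
r–l: (105 + 16)/800 = 0.1512; l–py: (188 + 16)/800 = 0.2550.
Expected DCO frequency = 0.1512 × 0.2550 ≈ 0.03856; observed = 16/800 ≈ 0.02000.
Coefficient of coincidence = 0.02000/0.03856 ≈ 0.519.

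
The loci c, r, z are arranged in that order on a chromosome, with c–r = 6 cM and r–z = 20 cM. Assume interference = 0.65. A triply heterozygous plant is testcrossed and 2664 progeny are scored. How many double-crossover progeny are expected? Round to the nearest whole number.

11

Map distances give recombination frequencies of 0.060 and 0.200 for the two intervals.
With interference 0.65 (so coincidence = 0.35), expected double-crossover frequency = 0.060 × 0.200 × 0.35 = 0.00420.
Expected number = 0.00420 × 2664 = 11.19 ≈ 11.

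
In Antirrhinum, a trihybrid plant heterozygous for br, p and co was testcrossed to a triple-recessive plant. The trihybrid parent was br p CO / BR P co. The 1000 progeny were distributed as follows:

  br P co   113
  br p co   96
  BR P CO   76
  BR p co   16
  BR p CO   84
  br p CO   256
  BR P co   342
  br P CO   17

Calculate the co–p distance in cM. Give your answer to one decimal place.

The two rarest classes, br P CO and BR p co, are the double crossovers. Comparing them with the parentals, only the p allele has switched, so p is the middle locus and the order is co – p – br.
Crossovers in the co–p interval produce the single-crossover classes br p co and BR P CO (96 + 76 = 172) plus the double crossovers (33).
RF(co–p) = (172 + 33) / 1000 = 205/1000 = 0.2050 → 20.5 cM.

20.5 cM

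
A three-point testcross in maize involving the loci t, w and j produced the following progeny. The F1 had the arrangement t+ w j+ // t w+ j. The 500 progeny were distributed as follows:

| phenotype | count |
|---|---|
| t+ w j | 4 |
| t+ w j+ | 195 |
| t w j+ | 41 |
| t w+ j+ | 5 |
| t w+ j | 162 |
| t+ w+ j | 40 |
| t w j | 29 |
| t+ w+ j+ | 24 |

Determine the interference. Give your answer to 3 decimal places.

The two rarest classes, t+ w j and t w+ j+, are the double crossovers. Comparing them with the parentals, only the j allele has switched, so j is the middle locus and the order is w – j – t.
w–j: (53 + 9)/500 = 0.1240; j–t: (81 + 9)/500 = 0.1800.
Expected DCO frequency = 0.1240 × 0.1800 ≈ 0.02232; observed = 9/500 ≈ 0.01800.
Coefficient of coincidence = 0.01800/0.02232 ≈ 0.806; interference = 1 − 0.806 = 0.194.

0.194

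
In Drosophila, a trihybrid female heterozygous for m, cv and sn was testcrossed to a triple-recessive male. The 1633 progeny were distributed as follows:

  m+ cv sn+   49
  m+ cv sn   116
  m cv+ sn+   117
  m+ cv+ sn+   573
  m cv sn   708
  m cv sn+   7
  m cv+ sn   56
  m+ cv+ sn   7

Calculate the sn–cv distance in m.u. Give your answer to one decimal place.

The two most frequent reciprocal classes, m+ cv+ sn+ and m cv sn, are the parental types, so the F1 was m+ cv+ sn+ / m cv sn.
The two rarest classes, m+ cv+ sn and m cv sn+, are the double crossovers. Comparing them with the parentals, only the sn allele has switched, so sn is the middle locus and the order is m – sn – cv.
Crossovers in the sn–cv interval produce the single-crossover classes m+ cv sn+ and m cv+ sn (49 + 56 = 105) plus the double crossovers (14).
RF(sn–cv) = (105 + 14) / 1633 = 119/1633 = 0.0729 → 7.3 m.u.

7.3 m.u.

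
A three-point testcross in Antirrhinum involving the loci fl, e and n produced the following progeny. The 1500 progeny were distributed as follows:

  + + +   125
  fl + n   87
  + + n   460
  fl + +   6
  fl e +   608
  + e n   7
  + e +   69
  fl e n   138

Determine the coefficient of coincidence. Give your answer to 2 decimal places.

0.42

The two most frequent reciprocal classes, + + n and fl e +, are the parental types, so the F1 was + + n / fl e +.
The two rarest classes, + e n and fl + +, are the double crossovers. Comparing them with the parentals, only the e allele has switched, so e is the middle locus and the order is fl – e – n.
fl–e: (156 + 13)/1500 = 0.1127; e–n: (263 + 13)/1500 = 0.1840.
Expected DCO frequency = 0.1127 × 0.1840 ≈ 0.02074; observed = 13/1500 ≈ 0.00867.
Coefficient of coincidence = 0.00867/0.02074 ≈ 0.42.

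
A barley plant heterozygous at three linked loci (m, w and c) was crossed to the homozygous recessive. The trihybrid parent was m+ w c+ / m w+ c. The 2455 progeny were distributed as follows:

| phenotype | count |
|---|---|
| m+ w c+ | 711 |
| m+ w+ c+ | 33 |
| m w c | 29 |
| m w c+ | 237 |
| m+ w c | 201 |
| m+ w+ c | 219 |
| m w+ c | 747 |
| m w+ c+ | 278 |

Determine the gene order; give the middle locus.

The two rarest classes, m+ w+ c+ and m w c, are the double crossovers. Comparing them with the parentals, only the w allele has switched, so w is the middle locus and the order is c – w – m.

w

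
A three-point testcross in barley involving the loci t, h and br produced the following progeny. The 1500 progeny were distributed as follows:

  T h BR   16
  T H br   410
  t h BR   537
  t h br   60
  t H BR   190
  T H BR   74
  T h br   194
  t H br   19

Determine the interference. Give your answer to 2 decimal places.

0.26

The two most frequent reciprocal classes, t h BR and T H br, are the parental types, so the F1 was t h BR / T H br.
The two rarest classes, T h BR and t H br, are the double crossovers. Comparing them with the parentals, only the t allele has switched, so t is the middle locus and the order is h – t – br.
h–t: (384 + 35)/1500 = 0.2793; t–br: (134 + 35)/1500 = 0.1127.
Expected DCO frequency = 0.2793 × 0.1127 ≈ 0.03148; observed = 35/1500 ≈ 0.02333.
Coefficient of coincidence = 0.02333/0.03148 ≈ 0.74; interference = 1 − 0.74 = 0.26.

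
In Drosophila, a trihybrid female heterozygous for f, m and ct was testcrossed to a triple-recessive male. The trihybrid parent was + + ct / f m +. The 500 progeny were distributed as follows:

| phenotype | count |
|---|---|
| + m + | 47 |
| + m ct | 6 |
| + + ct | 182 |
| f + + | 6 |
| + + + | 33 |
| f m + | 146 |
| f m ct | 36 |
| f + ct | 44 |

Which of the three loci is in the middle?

The two rarest classes, + m ct and f + +, are the double crossovers. Comparing them with the parentals, only the m allele has switched, so m is the middle locus and the order is f – m – ct.

m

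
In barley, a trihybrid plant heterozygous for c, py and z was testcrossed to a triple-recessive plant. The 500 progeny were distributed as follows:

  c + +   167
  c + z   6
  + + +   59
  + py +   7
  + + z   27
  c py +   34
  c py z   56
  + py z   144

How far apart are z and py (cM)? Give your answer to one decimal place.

14.8 cM

The two most frequent reciprocal classes, c + + and + py z, are the parental types, so the F1 was c + + / + py z.
The two rarest classes, c + z and + py +, are the double crossovers. Comparing them with the parentals, only the z allele has switched, so z is the middle locus and the order is c – z – py.
Crossovers in the z–py interval produce the single-crossover classes c py + and + + z (34 + 27 = 61) plus the double crossovers (13).
RF(z–py) = (61 + 13) / 500 = 74/500 = 0.1480 → 14.8 cM.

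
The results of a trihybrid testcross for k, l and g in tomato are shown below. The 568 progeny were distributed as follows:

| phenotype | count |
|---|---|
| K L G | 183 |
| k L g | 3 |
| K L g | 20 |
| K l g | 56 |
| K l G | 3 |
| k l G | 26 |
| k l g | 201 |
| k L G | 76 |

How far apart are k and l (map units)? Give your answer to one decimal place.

The two most frequent reciprocal classes, K L G and k l g, are the parental types, so the F1 was K L G / k l g.
The two rarest classes, K l G and k L g, are the double crossovers. Comparing them with the parentals, only the l allele has switched, so l is the middle locus and the order is g – l – k.
Crossovers in the l–k interval produce the single-crossover classes k L G and K l g (76 + 56 = 132) plus the double crossovers (6).
RF(l–k) = (132 + 6) / 568 = 138/568 = 0.2430 → 24.3 map units.

24.3 map units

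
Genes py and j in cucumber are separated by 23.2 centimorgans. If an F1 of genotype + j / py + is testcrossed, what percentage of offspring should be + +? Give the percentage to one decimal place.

A map distance of 23.2 centimorgans corresponds to a recombination frequency of 0.232.
The F1 is + j / py +, so + + is a recombinant gamete class with expected frequency r/2 = 0.232/2 = 0.1160.
That is 0.1160 = 11.6% of the progeny.

11.6%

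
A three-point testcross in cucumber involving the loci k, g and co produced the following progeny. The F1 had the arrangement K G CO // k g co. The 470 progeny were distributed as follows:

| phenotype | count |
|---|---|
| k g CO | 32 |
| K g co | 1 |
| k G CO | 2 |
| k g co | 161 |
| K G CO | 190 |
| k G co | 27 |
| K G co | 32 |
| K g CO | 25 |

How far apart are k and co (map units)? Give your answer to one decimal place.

14.3 map units

The two rarest classes, k G CO and K g co, are the double crossovers. Comparing them with the parentals, only the k allele has switched, so k is the middle locus and the order is g – k – co.
Crossovers in the k–co interval produce the single-crossover classes K G co and k g CO (32 + 32 = 64) plus the double crossovers (3).
RF(k–co) = (64 + 3) / 470 = 67/470 = 0.1426 → 14.3 map units.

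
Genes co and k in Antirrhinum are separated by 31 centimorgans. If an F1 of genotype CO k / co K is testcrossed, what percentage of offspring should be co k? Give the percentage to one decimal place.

15.5%

A map distance of 31 centimorgans corresponds to a recombination frequency of 0.310.
The F1 is CO k / co K, so co k is a recombinant gamete class with expected frequency r/2 = 0.310/2 = 0.1550.
That is 0.1550 = 15.5% of the progeny.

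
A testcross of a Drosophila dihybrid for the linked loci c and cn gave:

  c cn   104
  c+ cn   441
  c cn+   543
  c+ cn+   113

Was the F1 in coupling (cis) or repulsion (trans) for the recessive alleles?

trans

The two most frequent classes are c+ cn (441) and c cn+ (543); these are the parental (non-recombinant) types.
So the F1 carried c+ cn on one chromosome and c cn+ on the other — the recessive alleles are on opposite chromosomes (trans / repulsion).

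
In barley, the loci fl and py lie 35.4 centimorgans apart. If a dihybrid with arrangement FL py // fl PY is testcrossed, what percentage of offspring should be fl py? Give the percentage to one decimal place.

17.7%

A map distance of 35.4 centimorgans corresponds to a recombination frequency of 0.354.
The F1 is FL py / fl PY, so fl py is a recombinant gamete class with expected frequency r/2 = 0.354/2 = 0.1770.
That is 0.1770 = 17.7% of the progeny.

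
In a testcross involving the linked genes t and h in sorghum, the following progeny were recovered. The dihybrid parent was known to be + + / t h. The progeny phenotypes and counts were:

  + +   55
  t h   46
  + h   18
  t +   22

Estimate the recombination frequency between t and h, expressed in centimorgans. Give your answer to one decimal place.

The recombinant classes are + h and t +: 18 + 22 = 40.
Recombination frequency = 40/141 = 0.2837 ≈ 28.4%, i.e. 28.4 centimorgans.

28.4 centimorgans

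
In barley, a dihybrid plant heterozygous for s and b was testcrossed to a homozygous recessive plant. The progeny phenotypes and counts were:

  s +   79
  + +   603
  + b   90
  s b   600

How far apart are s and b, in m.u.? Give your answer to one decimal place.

The two most frequent classes, + + (603) and s b (600), are the parental types, so the F1 was + + / s b.
The recombinant classes are + b and s +: 90 + 79 = 169.
Recombination frequency = 169/1372 = 0.1232 ≈ 12.3%, i.e. 12.3 m.u.

12.3 m.u.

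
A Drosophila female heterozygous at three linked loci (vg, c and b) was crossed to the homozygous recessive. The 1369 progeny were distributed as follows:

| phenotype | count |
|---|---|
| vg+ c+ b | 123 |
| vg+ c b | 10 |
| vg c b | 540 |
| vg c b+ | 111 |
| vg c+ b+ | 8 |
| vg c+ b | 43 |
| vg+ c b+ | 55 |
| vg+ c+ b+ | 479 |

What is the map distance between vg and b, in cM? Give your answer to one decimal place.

18.4 cM

The two most frequent reciprocal classes, vg c b and vg+ c+ b+, are the parental types, so the F1 was vg c b / vg+ c+ b+.
The two rarest classes, vg+ c b and vg c+ b+, are the double crossovers. Comparing them with the parentals, only the vg allele has switched, so vg is the middle locus and the order is c – vg – b.
Crossovers in the vg–b interval produce the single-crossover classes vg c b+ and vg+ c+ b (111 + 123 = 234) plus the double crossovers (18).
RF(vg–b) = (234 + 18) / 1369 = 252/1369 = 0.1841 → 18.4 cM.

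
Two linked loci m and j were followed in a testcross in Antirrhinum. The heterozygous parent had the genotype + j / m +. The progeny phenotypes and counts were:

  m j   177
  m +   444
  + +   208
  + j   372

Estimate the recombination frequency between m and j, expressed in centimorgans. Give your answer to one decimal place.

The recombinant classes are + + and m j: 208 + 177 = 385.
Recombination frequency = 385/1201 = 0.3206 ≈ 32.1%, i.e. 32.1 centimorgans.

32.1 centimorgans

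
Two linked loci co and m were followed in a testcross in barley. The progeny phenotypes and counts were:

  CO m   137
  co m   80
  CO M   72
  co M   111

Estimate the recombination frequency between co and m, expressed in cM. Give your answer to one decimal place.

38.0 cM

The two most frequent classes, CO m (137) and co M (111), are the parental types, so the F1 was CO m / co M.
The recombinant classes are CO M and co m: 72 + 80 = 152.
Recombination frequency = 152/400 = 0.3800 ≈ 38.0%, i.e. 38.0 cM.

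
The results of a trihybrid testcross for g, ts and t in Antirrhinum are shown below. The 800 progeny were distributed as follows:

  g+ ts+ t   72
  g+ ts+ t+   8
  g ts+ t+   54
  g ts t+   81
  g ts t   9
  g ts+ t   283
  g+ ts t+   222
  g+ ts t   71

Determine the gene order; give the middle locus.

The two most frequent reciprocal classes, g ts+ t and g+ ts t+, are the parental types, so the F1 was g ts+ t / g+ ts t+.
The two rarest classes, g ts t and g+ ts+ t+, are the double crossovers. Comparing them with the parentals, only the ts allele has switched, so ts is the middle locus and the order is t – ts – g.

ts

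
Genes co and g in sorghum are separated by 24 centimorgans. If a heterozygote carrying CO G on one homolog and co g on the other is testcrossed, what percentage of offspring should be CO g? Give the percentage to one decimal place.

12.0%

A map distance of 24 centimorgans corresponds to a recombination frequency of 0.240.
The F1 is CO G / co g, so CO g is a recombinant gamete class with expected frequency r/2 = 0.240/2 = 0.1200.
That is 0.1200 = 12.0% of the progeny.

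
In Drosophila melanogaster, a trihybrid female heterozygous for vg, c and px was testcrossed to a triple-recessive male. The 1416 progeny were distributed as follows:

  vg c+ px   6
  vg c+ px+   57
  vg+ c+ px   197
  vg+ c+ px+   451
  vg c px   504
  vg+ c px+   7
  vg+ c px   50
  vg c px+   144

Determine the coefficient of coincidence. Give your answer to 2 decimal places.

0.43

The two most frequent reciprocal classes, vg+ c+ px+ and vg c px, are the parental types, so the F1 was vg+ c+ px+ / vg c px.
The two rarest classes, vg+ c px+ and vg c+ px, are the double crossovers. Comparing them with the parentals, only the c allele has switched, so c is the middle locus and the order is px – c – vg.
px–c: (341 + 13)/1416 = 0.2500; c–vg: (107 + 13)/1416 = 0.0847.
Expected DCO frequency = 0.2500 × 0.0847 ≈ 0.02117; observed = 13/1416 ≈ 0.00918.
Coefficient of coincidence = 0.00918/0.02117 ≈ 0.43.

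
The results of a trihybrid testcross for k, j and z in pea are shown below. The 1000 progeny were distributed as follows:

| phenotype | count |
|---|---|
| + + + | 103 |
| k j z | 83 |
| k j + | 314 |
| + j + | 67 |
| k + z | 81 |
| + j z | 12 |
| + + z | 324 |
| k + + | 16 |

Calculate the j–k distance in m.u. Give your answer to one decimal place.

The two most frequent reciprocal classes, k j + and + + z, are the parental types, so the F1 was k j + / + + z.
The two rarest classes, k + + and + j z, are the double crossovers. Comparing them with the parentals, only the j allele has switched, so j is the middle locus and the order is k – j – z.
Crossovers in the k–j interval produce the single-crossover classes + j + and k + z (67 + 81 = 148) plus the double crossovers (28).
RF(k–j) = (148 + 28) / 1000 = 176/1000 = 0.1760 → 17.6 m.u.

17.6 m.u.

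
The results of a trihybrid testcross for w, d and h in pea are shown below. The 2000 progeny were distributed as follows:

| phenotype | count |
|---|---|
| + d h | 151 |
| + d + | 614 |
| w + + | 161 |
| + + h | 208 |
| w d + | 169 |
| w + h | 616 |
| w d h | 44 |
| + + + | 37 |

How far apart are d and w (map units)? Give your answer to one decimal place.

The two most frequent reciprocal classes, + d + and w + h, are the parental types, so the F1 was + d + / w + h.
The two rarest classes, + + + and w d h, are the double crossovers. Comparing them with the parentals, only the d allele has switched, so d is the middle locus and the order is h – d – w.
Crossovers in the d–w interval produce the single-crossover classes w d + and + + h (169 + 208 = 377) plus the double crossovers (81).
RF(d–w) = (377 + 81) / 2000 = 458/2000 = 0.2290 → 22.9 map units.

22.9 map units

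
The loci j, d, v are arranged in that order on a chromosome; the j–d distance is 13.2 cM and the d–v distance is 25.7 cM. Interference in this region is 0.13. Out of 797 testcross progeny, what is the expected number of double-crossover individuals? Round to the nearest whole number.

24

Map distances give recombination frequencies of 0.132 and 0.257 for the two intervals.
With interference 0.13 (so coincidence = 0.87), expected double-crossover frequency = 0.132 × 0.257 × 0.87 = 0.02951.
Expected number = 0.02951 × 797 = 23.52 ≈ 24.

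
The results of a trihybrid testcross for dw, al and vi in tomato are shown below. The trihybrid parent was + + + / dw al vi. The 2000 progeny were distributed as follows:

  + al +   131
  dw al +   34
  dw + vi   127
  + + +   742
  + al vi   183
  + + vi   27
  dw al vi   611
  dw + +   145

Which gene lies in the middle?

vi

The two rarest classes, + + vi and dw al +, are the double crossovers. Comparing them with the parentals, only the vi allele has switched, so vi is the middle locus and the order is dw – vi – al.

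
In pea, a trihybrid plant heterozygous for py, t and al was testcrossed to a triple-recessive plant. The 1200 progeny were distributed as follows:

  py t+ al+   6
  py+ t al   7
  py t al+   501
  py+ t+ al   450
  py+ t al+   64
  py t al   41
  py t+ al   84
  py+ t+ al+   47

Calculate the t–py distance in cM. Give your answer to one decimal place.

13.4 cM

The two most frequent reciprocal classes, py t al+ and py+ t+ al, are the parental types, so the F1 was py t al+ / py+ t+ al.
The two rarest classes, py t+ al+ and py+ t al, are the double crossovers. Comparing them with the parentals, only the t allele has switched, so t is the middle locus and the order is al – t – py.
Crossovers in the t–py interval produce the single-crossover classes py+ t al+ and py t+ al (64 + 84 = 148) plus the double crossovers (13).
RF(t–py) = (148 + 13) / 1200 = 161/1200 = 0.1342 → 13.4 cM.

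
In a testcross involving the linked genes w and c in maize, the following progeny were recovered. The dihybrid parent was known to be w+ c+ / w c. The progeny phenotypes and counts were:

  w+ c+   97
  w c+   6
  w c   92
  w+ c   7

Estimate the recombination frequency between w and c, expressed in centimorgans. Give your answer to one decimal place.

6.4 centimorgans

The recombinant classes are w+ c and w c+: 7 + 6 = 13.
Recombination frequency = 13/202 = 0.0644 ≈ 6.4%, i.e. 6.4 centimorgans.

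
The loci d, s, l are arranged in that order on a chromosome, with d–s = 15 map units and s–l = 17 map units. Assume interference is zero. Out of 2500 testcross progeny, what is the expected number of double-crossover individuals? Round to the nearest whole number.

64

Map distances give recombination frequencies of 0.150 and 0.170 for the two intervals.
With no interference, expected double-crossover frequency = 0.150 × 0.170 = 0.02550.
Expected number = 0.02550 × 2500 = 63.75 ≈ 64.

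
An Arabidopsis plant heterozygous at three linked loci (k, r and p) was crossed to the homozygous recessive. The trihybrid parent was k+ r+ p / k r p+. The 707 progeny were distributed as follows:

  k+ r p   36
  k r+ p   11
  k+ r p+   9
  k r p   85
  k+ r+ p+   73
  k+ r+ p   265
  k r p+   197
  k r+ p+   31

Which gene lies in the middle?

The two rarest classes, k r+ p and k+ r p+, are the double crossovers. Comparing them with the parentals, only the k allele has switched, so k is the middle locus and the order is p – k – r.

k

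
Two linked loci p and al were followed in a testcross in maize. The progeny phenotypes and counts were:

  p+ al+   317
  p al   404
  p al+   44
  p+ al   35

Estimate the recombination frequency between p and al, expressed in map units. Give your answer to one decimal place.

9.9 map units

The two most frequent classes, p+ al+ (317) and p al (404), are the parental types, so the F1 was p+ al+ / p al.
The recombinant classes are p+ al and p al+: 35 + 44 = 79.
Recombination frequency = 79/800 = 0.0988 ≈ 9.9%, i.e. 9.9 map units.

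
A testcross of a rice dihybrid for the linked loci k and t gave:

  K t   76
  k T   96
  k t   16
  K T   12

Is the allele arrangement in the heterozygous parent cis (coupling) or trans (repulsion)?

trans

The two most frequent classes are K t (76) and k T (96); these are the parental (non-recombinant) types.
So the F1 carried K t on one chromosome and k T on the other — the recessive alleles are on opposite chromosomes (trans / repulsion).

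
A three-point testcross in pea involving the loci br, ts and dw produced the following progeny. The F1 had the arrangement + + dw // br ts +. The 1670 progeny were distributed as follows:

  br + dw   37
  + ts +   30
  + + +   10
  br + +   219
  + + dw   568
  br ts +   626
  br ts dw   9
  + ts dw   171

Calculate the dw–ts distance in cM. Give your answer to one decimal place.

The two rarest classes, + + + and br ts dw, are the double crossovers. Comparing them with the parentals, only the dw allele has switched, so dw is the middle locus and the order is ts – dw – br.
Crossovers in the ts–dw interval produce the single-crossover classes + ts dw and br + + (171 + 219 = 390) plus the double crossovers (19).
RF(ts–dw) = (390 + 19) / 1670 = 409/1670 = 0.2449 → 24.5 cM.

24.5 cM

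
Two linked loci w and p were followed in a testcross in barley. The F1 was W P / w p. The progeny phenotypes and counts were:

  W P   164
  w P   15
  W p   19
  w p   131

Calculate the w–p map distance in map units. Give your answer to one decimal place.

10.3 map units

The recombinant classes are W p and w P: 19 + 15 = 34.
Recombination frequency = 34/329 = 0.1033 ≈ 10.3%, i.e. 10.3 map units.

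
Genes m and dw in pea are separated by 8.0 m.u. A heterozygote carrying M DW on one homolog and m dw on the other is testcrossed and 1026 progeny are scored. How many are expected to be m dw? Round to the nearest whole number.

472

A map distance of 8.0 m.u. corresponds to a recombination frequency of 0.080.
The F1 is M DW / m dw, so m dw is a parental gamete class with expected frequency (1 − r)/2 = 0.920/2 = 0.4600.
Expected number = 0.4600 × 1026 = 471.96 ≈ 472.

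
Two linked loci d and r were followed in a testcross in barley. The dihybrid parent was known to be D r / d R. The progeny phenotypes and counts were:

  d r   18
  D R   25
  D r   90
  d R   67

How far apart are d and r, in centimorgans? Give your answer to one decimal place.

21.5 centimorgans

The recombinant classes are D R and d r: 25 + 18 = 43.
Recombination frequency = 43/200 = 0.2150 ≈ 21.5%, i.e. 21.5 centimorgans.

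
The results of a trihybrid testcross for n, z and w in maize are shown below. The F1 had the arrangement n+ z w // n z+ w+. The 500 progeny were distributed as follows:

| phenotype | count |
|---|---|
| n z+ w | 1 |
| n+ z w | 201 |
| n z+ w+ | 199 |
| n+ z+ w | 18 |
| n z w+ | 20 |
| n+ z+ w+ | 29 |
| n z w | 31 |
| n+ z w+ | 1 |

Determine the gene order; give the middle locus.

w

The two rarest classes, n+ z w+ and n z+ w, are the double crossovers. Comparing them with the parentals, only the w allele has switched, so w is the middle locus and the order is z – w – n.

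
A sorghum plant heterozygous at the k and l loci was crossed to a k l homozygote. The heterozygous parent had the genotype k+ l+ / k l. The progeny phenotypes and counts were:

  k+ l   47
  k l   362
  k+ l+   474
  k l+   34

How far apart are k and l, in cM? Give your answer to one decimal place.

The recombinant classes are k+ l and k l+: 47 + 34 = 81.
Recombination frequency = 81/917 = 0.0883 ≈ 8.8%, i.e. 8.8 cM.

8.8 cM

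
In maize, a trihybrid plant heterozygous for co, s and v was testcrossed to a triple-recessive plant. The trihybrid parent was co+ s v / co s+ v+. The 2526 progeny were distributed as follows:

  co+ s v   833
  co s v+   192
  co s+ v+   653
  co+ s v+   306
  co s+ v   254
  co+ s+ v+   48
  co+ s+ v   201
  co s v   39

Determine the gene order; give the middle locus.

The two rarest classes, co s v and co+ s+ v+, are the double crossovers. Comparing them with the parentals, only the co allele has switched, so co is the middle locus and the order is s – co – v.

co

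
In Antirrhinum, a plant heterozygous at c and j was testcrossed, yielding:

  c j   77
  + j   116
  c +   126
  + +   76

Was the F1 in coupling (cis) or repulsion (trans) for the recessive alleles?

trans

The two most frequent classes are + j (116) and c + (126); these are the parental (non-recombinant) types.
So the F1 carried + j on one chromosome and c + on the other — the recessive alleles are on opposite chromosomes (trans / repulsion).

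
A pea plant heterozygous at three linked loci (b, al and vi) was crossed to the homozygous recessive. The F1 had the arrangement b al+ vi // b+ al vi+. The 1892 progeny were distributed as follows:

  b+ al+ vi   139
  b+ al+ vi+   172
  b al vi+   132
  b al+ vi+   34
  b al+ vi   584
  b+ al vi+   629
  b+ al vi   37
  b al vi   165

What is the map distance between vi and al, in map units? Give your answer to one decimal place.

The two rarest classes, b al+ vi+ and b+ al vi, are the double crossovers. Comparing them with the parentals, only the vi allele has switched, so vi is the middle locus and the order is al – vi – b.
Crossovers in the al–vi interval produce the single-crossover classes b al vi and b+ al+ vi+ (165 + 172 = 337) plus the double crossovers (71).
RF(al–vi) = (337 + 71) / 1892 = 408/1892 = 0.2156 → 21.6 map units.

21.6 map units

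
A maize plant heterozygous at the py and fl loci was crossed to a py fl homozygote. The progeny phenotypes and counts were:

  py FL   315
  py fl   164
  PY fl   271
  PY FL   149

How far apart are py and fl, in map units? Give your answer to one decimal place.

34.8 map units

The two most frequent classes, PY fl (271) and py FL (315), are the parental types, so the F1 was PY fl / py FL.
The recombinant classes are PY FL and py fl: 149 + 164 = 313.
Recombination frequency = 313/899 = 0.3482 ≈ 34.8%, i.e. 34.8 map units.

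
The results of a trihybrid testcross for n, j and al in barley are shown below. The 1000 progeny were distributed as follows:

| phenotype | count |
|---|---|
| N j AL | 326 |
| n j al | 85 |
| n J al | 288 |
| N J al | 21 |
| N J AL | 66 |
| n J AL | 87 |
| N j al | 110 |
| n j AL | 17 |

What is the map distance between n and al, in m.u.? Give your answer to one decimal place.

The two most frequent reciprocal classes, n J al and N j AL, are the parental types, so the F1 was n J al / N j AL.
The two rarest classes, N J al and n j AL, are the double crossovers. Comparing them with the parentals, only the n allele has switched, so n is the middle locus and the order is al – n – j.
Crossovers in the al–n interval produce the single-crossover classes n J AL and N j al (87 + 110 = 197) plus the double crossovers (38).
RF(al–n) = (197 + 38) / 1000 = 235/1000 = 0.2350 → 23.5 m.u.

23.5 m.u.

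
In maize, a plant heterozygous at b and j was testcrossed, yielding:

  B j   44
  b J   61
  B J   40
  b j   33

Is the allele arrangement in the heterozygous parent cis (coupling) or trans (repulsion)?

trans

The two most frequent classes are B j (44) and b J (61); these are the parental (non-recombinant) types.
So the F1 carried B j on one chromosome and b J on the other — the recessive alleles are on opposite chromosomes (trans / repulsion).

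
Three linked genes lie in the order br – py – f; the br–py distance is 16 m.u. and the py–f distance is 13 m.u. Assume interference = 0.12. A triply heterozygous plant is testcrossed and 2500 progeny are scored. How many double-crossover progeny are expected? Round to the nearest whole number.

46

Map distances give recombination frequencies of 0.160 and 0.130 for the two intervals.
With interference 0.12 (so coincidence = 0.88), expected double-crossover frequency = 0.160 × 0.130 × 0.88 = 0.01830.
Expected number = 0.01830 × 2500 = 45.76 ≈ 46.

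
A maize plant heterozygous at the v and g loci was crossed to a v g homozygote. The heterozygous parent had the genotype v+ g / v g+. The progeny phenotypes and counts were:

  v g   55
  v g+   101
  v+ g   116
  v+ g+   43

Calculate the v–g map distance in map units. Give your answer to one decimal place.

The recombinant classes are v+ g+ and v g: 43 + 55 = 98.
Recombination frequency = 98/315 = 0.3111 ≈ 31.1%, i.e. 31.1 map units.

31.1 map units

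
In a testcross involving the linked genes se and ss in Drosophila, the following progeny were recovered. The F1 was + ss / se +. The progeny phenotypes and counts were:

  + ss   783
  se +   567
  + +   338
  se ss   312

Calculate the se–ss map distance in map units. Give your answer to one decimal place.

32.5 map units

The recombinant classes are + + and se ss: 338 + 312 = 650.
Recombination frequency = 650/2000 = 0.3250 ≈ 32.5%, i.e. 32.5 map units.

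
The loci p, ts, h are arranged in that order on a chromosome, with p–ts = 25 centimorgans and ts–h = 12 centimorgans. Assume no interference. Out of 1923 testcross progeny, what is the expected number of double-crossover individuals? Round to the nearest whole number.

Map distances give recombination frequencies of 0.250 and 0.120 for the two intervals.
With no interference, expected double-crossover frequency = 0.250 × 0.120 = 0.03000.
Expected number = 0.03000 × 1923 = 57.69 ≈ 58.

58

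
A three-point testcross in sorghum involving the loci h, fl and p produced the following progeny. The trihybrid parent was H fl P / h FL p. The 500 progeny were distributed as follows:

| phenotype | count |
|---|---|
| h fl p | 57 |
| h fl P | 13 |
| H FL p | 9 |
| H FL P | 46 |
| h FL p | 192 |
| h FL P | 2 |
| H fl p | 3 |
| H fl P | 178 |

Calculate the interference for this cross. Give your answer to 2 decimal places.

The two rarest classes, H fl p and h FL P, are the double crossovers. Comparing them with the parentals, only the p allele has switched, so p is the middle locus and the order is fl – p – h.
fl–p: (103 + 5)/500 = 0.2160; p–h: (22 + 5)/500 = 0.0540.
Expected DCO frequency = 0.2160 × 0.0540 ≈ 0.01166; observed = 5/500 ≈ 0.01000.
Coefficient of coincidence = 0.01000/0.01166 ≈ 0.86; interference = 1 − 0.86 = 0.14.

0.14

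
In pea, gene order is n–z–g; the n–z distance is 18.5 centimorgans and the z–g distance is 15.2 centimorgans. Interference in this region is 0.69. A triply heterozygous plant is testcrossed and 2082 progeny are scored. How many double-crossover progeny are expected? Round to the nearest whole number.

Map distances give recombination frequencies of 0.185 and 0.152 for the two intervals.
With interference 0.69 (so coincidence = 0.31), expected double-crossover frequency = 0.185 × 0.152 × 0.31 = 0.00872.
Expected number = 0.00872 × 2082 = 18.15 ≈ 18.

18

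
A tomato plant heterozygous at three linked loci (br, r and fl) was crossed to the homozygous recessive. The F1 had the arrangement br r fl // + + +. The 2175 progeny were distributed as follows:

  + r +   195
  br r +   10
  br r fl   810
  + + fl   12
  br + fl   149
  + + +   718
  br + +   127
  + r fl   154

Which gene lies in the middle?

fl

The two rarest classes, br r + and + + fl, are the double crossovers. Comparing them with the parentals, only the fl allele has switched, so fl is the middle locus and the order is r – fl – br.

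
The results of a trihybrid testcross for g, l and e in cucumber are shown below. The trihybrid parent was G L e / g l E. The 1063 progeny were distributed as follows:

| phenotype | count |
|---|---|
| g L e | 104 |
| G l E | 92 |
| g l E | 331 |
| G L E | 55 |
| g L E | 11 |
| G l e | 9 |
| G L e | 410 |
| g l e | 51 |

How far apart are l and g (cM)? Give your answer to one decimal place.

The two rarest classes, G l e and g L E, are the double crossovers. Comparing them with the parentals, only the l allele has switched, so l is the middle locus and the order is g – l – e.
Crossovers in the g–l interval produce the single-crossover classes g L e and G l E (104 + 92 = 196) plus the double crossovers (20).
RF(g–l) = (196 + 20) / 1063 = 216/1063 = 0.2032 → 20.3 cM.

20.3 cM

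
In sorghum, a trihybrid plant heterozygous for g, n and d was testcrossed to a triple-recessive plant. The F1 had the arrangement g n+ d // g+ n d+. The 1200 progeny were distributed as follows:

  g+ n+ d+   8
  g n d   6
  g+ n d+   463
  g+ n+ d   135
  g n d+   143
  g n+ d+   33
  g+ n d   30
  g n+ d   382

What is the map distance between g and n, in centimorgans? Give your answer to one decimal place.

24.3 centimorgans

The two rarest classes, g n d and g+ n+ d+, are the double crossovers. Comparing them with the parentals, only the n allele has switched, so n is the middle locus and the order is d – n – g.
Crossovers in the n–g interval produce the single-crossover classes g+ n+ d and g n d+ (135 + 143 = 278) plus the double crossovers (14).
RF(n–g) = (278 + 14) / 1200 = 292/1200 = 0.2433 → 24.3 centimorgans.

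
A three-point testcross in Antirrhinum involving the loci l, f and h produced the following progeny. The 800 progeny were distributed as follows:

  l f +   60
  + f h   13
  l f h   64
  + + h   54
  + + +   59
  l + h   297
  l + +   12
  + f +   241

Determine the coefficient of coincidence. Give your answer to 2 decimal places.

0.97

The two most frequent reciprocal classes, + f + and l + h, are the parental types, so the F1 was + f + / l + h.
The two rarest classes, + f h and l + +, are the double crossovers. Comparing them with the parentals, only the h allele has switched, so h is the middle locus and the order is l – h – f.
l–h: (114 + 25)/800 = 0.1737; h–f: (123 + 25)/800 = 0.1850.
Expected DCO frequency = 0.1737 × 0.1850 ≈ 0.03213; observed = 25/800 ≈ 0.03125.
Coefficient of coincidence = 0.03125/0.03213 ≈ 0.97.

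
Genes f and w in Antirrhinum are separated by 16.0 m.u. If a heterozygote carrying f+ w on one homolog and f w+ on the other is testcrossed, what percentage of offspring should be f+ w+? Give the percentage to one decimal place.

8.0%

A map distance of 16.0 m.u. corresponds to a recombination frequency of 0.160.
The F1 is f+ w / f w+, so f+ w+ is a recombinant gamete class with expected frequency r/2 = 0.160/2 = 0.0800.
That is 0.0800 = 8.0% of the progeny.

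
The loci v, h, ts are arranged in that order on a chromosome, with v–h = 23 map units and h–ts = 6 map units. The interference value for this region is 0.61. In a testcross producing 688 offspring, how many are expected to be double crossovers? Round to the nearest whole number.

Map distances give recombination frequencies of 0.230 and 0.060 for the two intervals.
With interference 0.61 (so coincidence = 0.39), expected double-crossover frequency = 0.230 × 0.060 × 0.39 = 0.00538.
Expected number = 0.00538 × 688 = 3.70 ≈ 4.

4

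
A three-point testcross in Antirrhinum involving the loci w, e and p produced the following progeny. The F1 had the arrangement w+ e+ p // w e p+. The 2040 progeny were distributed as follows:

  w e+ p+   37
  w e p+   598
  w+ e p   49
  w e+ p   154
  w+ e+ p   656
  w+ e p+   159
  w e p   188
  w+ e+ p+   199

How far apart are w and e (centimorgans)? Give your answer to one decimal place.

The two rarest classes, w+ e p and w e+ p+, are the double crossovers. Comparing them with the parentals, only the e allele has switched, so e is the middle locus and the order is w – e – p.
Crossovers in the w–e interval produce the single-crossover classes w e+ p and w+ e p+ (154 + 159 = 313) plus the double crossovers (86).
RF(w–e) = (313 + 86) / 2040 = 399/2040 = 0.1956 → 19.6 centimorgans.

19.6 centimorgans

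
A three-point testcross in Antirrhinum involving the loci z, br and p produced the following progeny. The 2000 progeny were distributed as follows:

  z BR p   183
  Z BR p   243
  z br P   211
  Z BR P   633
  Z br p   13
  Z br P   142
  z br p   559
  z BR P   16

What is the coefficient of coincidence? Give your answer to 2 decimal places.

The two most frequent reciprocal classes, Z BR P and z br p, are the parental types, so the F1 was Z BR P / z br p.
The two rarest classes, z BR P and Z br p, are the double crossovers. Comparing them with the parentals, only the z allele has switched, so z is the middle locus and the order is p – z – br.
p–z: (454 + 29)/2000 = 0.2415; z–br: (325 + 29)/2000 = 0.1770.
Expected DCO frequency = 0.2415 × 0.1770 ≈ 0.04275; observed = 29/2000 ≈ 0.01450.
Coefficient of coincidence = 0.01450/0.04275 ≈ 0.34.

0.34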